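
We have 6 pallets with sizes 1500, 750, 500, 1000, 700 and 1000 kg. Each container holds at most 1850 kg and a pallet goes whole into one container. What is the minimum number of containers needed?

4

Total = 1500 + 1000 + 1000 + 750 + 700 + 500 = 5450 kg.
Lower bound: ⌈5450/1850⌉ = 3 containers.
A packing using 4 containers:
  container 1: 1500 = 1500
  container 2: 1000 + 750 = 1750
  container 3: 1000 + 700 = 1700
  container 4: 500 = 500
No arrangement into 3 containers stays within capacity, so 4 is optimal.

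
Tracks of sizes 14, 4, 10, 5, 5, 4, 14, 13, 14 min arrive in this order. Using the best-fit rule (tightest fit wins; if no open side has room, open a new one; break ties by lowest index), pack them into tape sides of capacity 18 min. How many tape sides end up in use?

  14 → side 1 (new)  [load 14/18]
  4 → side 1  [load 18/18]
  10 → side 2 (new)  [load 10/18]
  5 → side 2  [load 15/18]
  5 → side 3 (new)  [load 5/18]
  4 → side 3  [load 9/18]
  14 → side 4 (new)  [load 14/18]
  13 → side 5 (new)  [load 13/18]
  14 → side 6 (new)  [load 14/18]
6 tape sides opened.

6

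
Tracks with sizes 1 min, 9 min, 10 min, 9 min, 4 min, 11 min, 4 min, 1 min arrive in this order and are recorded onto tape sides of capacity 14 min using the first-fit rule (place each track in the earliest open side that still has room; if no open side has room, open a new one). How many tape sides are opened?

4

  1 → side 1 (new)  [load 1/14]
  9 → side 1  [load 10/14]
  10 → side 2 (new)  [load 10/14]
  9 → side 3 (new)  [load 9/14]
  4 → side 1  [load 14/14]
  11 → side 4 (new)  [load 11/14]
  4 → side 2  [load 14/14]
  1 → side 3  [load 10/14]
4 tape sides opened.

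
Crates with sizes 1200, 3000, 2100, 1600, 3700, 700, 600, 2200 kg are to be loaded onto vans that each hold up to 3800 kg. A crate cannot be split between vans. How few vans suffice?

Total = 3700 + 3000 + 2200 + 2100 + 1600 + 1200 + 700 + 600 = 15100 kg.
Lower bound: ⌈15100/3800⌉ = 4 vans.
A packing using 5 vans:
  van 1: 3700 = 3700
  van 2: 3000 + 700 = 3700
  van 3: 2200 + 1600 = 3800
  van 4: 2100 + 1200 = 3300
  van 5: 600 = 600
No arrangement into 4 vans stays within capacity, so 5 is optimal.

5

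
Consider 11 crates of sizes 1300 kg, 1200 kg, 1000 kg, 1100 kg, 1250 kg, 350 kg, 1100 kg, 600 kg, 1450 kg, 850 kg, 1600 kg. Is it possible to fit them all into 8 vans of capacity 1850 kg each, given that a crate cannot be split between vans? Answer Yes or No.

A valid assignment using 8 vans:
  van 1: 1600 = 1600
  van 2: 1450 + 350 = 1800
  van 3: 1300 = 1300
  van 4: 1250 + 600 = 1850
  van 5: 1200 = 1200
  van 6: 1100 = 1100
  van 7: 1100 = 1100
  van 8: 1000 + 850 = 1850
Every load is within 1850 kg, so 8 vans suffice.

Yes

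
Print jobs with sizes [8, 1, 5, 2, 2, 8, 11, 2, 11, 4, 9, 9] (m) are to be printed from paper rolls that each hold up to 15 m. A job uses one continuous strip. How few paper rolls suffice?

6

Total = 11 + 11 + 9 + 9 + 8 + 8 + 5 + 4 + 2 + 2 + 2 + 1 = 72 m.
Lower bound: ⌈72/15⌉ = 5 paper rolls.
Also, 6 print jobs each exceed 15/2 m, and no two of those can share a roll, so at least 6 paper rolls are needed.
A packing using 6 paper rolls:
  roll 1: 11 + 4 = 15
  roll 2: 11 + 2 + 2 = 15
  roll 3: 9 + 5 + 1 = 15
  roll 4: 9 + 2 = 11
  roll 5: 8 = 8
  roll 6: 8 = 8
This matches the lower bound, so 6 is optimal.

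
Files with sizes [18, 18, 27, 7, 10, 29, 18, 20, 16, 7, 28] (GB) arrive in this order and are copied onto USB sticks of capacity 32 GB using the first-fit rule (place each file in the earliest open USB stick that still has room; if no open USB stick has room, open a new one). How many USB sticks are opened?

  18 → USB stick 1 (new)  [load 18/32]
  18 → USB stick 2 (new)  [load 18/32]
  27 → USB stick 3 (new)  [load 27/32]
  7 → USB stick 1  [load 25/32]
  10 → USB stick 2  [load 28/32]
  29 → USB stick 4 (new)  [load 29/32]
  18 → USB stick 5 (new)  [load 18/32]
  20 → USB stick 6 (new)  [load 20/32]
  16 → USB stick 7 (new)  [load 16/32]
  7 → USB stick 1  [load 32/32]
  28 → USB stick 8 (new)  [load 28/32]
8 USB sticks opened.

8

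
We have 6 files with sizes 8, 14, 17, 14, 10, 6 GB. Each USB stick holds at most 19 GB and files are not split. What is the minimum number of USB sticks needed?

Total = 17 + 14 + 14 + 10 + 8 + 6 = 69 GB.
Lower bound: ⌈69/19⌉ = 4 USB sticks.
A packing using 5 USB sticks:
  USB stick 1: 17 = 17
  USB stick 2: 14 = 14
  USB stick 3: 14 = 14
  USB stick 4: 10 + 8 = 18
  USB stick 5: 6 = 6
No arrangement into 4 USB sticks stays within capacity, so 5 is optimal.

5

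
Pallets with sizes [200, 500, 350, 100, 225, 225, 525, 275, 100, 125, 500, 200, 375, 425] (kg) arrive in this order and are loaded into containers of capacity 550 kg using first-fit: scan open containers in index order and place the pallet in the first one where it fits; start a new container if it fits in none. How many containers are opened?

9

  200 → container 1 (new)  [load 200/550]
  500 → container 2 (new)  [load 500/550]
  350 → container 1  [load 550/550]
  100 → container 3 (new)  [load 100/550]
  225 → container 3  [load 325/550]
  225 → container 3  [load 550/550]
  525 → container 4 (new)  [load 525/550]
  275 → container 5 (new)  [load 275/550]
  100 → container 5  [load 375/550]
  125 → container 5  [load 500/550]
  500 → container 6 (new)  [load 500/550]
  200 → container 7 (new)  [load 200/550]
  375 → container 8 (new)  [load 375/550]
  425 → container 9 (new)  [load 425/550]
9 containers opened.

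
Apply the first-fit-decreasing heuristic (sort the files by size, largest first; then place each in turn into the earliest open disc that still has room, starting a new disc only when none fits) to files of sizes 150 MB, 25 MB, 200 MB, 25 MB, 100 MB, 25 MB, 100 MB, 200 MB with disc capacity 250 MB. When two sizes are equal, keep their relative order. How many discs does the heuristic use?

4

Sorted descending: 200, 200, 150, 100, 100, 25, 25, 25.
  200 → disc 1 (new)  [load 200/250]
  200 → disc 2 (new)  [load 200/250]
  150 → disc 3 (new)  [load 150/250]
  100 → disc 3  [load 250/250]
  100 → disc 4 (new)  [load 100/250]
  25 → disc 1  [load 225/250]
  25 → disc 1  [load 250/250]
  25 → disc 2  [load 225/250]
4 discs opened.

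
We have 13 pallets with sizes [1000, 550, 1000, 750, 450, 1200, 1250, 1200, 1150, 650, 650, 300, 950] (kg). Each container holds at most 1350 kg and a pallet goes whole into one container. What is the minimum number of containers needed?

Total = 1250 + 1200 + 1200 + 1150 + 1000 + 1000 + 950 + 750 + 650 + 650 + 550 + 450 + 300 = 11100 kg.
Lower bound: ⌈11100/1350⌉ = 9 containers.
A packing using 10 containers:
  container 1: 1250 = 1250
  container 2: 1200 = 1200
  container 3: 1200 = 1200
  container 4: 1150 = 1150
  container 5: 1000 + 300 = 1300
  container 6: 1000 = 1000
  container 7: 950 = 950
  container 8: 750 + 550 = 1300
  container 9: 650 + 650 = 1300
  container 10: 450 = 450
No arrangement into 9 containers stays within capacity, so 10 is optimal.

10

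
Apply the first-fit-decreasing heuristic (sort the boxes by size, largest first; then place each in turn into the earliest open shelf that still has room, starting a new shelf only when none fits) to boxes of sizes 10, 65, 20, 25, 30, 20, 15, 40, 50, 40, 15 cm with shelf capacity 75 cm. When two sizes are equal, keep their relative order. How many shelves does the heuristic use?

Sorted descending: 65, 50, 40, 40, 30, 25, 20, 20, 15, 15, 10.
  65 → shelf 1 (new)  [load 65/75]
  50 → shelf 2 (new)  [load 50/75]
  40 → shelf 3 (new)  [load 40/75]
  40 → shelf 4 (new)  [load 40/75]
  30 → shelf 3  [load 70/75]
  25 → shelf 2  [load 75/75]
  20 → shelf 4  [load 60/75]
  20 → shelf 5 (new)  [load 20/75]
  15 → shelf 4  [load 75/75]
  15 → shelf 5  [load 35/75]
  10 → shelf 1  [load 75/75]
5 shelves opened.

5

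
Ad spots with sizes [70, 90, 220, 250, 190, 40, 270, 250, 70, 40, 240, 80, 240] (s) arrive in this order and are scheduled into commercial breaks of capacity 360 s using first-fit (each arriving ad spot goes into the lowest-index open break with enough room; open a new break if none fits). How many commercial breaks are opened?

7

  70 → break 1 (new)  [load 70/360]
  90 → break 1  [load 160/360]
  220 → break 2 (new)  [load 220/360]
  250 → break 3 (new)  [load 250/360]
  190 → break 1  [load 350/360]
  40 → break 2  [load 260/360]
  270 → break 4 (new)  [load 270/360]
  250 → break 5 (new)  [load 250/360]
  70 → break 2  [load 330/360]
  40 → break 3  [load 290/360]
  240 → break 6 (new)  [load 240/360]
  80 → break 4  [load 350/360]
  240 → break 7 (new)  [load 240/360]
7 commercial breaks opened.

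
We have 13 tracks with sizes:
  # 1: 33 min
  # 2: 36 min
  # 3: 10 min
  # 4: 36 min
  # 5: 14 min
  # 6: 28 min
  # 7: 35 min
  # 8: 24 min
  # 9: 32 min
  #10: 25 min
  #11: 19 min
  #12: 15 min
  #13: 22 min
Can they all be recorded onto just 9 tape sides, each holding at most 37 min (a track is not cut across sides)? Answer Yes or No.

Total = 329 min; ⌈329/37⌉ = 9.
10 tracks each exceed half the capacity and cannot share a side, forcing at least 10 tape sides.
At least 10 tape sides are required, but only 9 are allowed.

No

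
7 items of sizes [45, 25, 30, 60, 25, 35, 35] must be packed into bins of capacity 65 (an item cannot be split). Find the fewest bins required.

Total = 60 + 45 + 35 + 35 + 30 + 25 + 25 = 255.
Lower bound: ⌈255/65⌉ = 4 bins.
A packing using 5 bins:
  bin 1: 60 = 60
  bin 2: 45 = 45
  bin 3: 35 + 30 = 65
  bin 4: 35 + 25 = 60
  bin 5: 25 = 25
No arrangement into 4 bins stays within capacity, so 5 is optimal.

5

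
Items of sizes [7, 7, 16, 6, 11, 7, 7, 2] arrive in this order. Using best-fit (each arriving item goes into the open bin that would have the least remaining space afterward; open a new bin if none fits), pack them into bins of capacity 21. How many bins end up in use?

4

  7 → bin 1 (new)  [load 7/21]
  7 → bin 1  [load 14/21]
  16 → bin 2 (new)  [load 16/21]
  6 → bin 1  [load 20/21]
  11 → bin 3 (new)  [load 11/21]
  7 → bin 3  [load 18/21]
  7 → bin 4 (new)  [load 7/21]
  2 → bin 3  [load 20/21]
4 bins opened.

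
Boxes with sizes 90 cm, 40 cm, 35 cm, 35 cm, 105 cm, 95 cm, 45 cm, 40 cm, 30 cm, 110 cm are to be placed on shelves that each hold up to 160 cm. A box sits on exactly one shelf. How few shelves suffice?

Total = 110 + 105 + 95 + 90 + 45 + 40 + 40 + 35 + 35 + 30 = 625 cm.
Lower bound: ⌈625/160⌉ = 4 shelves.
A packing using 5 shelves:
  shelf 1: 110 + 45 = 155
  shelf 2: 105 + 40 = 145
  shelf 3: 95 + 40 = 135
  shelf 4: 90 + 35 + 35 = 160
  shelf 5: 30 = 30
No arrangement into 4 shelves stays within capacity, so 5 is optimal.

5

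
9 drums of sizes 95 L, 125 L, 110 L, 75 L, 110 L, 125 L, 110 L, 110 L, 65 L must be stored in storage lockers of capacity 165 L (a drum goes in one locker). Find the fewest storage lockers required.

8

Total = 125 + 125 + 110 + 110 + 110 + 110 + 95 + 75 + 65 = 925 L.
Lower bound: ⌈925/165⌉ = 6 storage lockers.
Also, 7 drums each exceed 165/2 L, and no two of those can share a locker, so at least 7 storage lockers are needed.
A packing using 8 storage lockers:
  locker 1: 125 = 125
  locker 2: 125 = 125
  locker 3: 110 = 110
  locker 4: 110 = 110
  locker 5: 110 = 110
  locker 6: 110 = 110
  locker 7: 95 + 65 = 160
  locker 8: 75 = 75
No arrangement into 7 storage lockers stays within capacity, so 8 is optimal.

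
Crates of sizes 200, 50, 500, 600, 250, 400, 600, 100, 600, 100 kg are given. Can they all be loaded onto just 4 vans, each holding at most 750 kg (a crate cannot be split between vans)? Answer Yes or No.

No

Total = 3400 kg; ⌈3400/750⌉ = 5.
At least 5 vans are required, but only 4 are allowed.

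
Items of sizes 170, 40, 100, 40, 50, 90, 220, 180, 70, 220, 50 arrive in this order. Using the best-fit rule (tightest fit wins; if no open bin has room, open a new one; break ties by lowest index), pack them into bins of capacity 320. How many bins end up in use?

  170 → bin 1 (new)  [load 170/320]
  40 → bin 1  [load 210/320]
  100 → bin 1  [load 310/320]
  40 → bin 2 (new)  [load 40/320]
  50 → bin 2  [load 90/320]
  90 → bin 2  [load 180/320]
  220 → bin 3 (new)  [load 220/320]
  180 → bin 4 (new)  [load 180/320]
  70 → bin 3  [load 290/320]
  220 → bin 5 (new)  [load 220/320]
  50 → bin 5  [load 270/320]
5 bins opened.

5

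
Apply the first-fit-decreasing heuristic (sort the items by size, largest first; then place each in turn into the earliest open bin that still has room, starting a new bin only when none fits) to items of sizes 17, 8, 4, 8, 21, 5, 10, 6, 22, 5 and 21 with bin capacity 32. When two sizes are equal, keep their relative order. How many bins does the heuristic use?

5

Sorted descending: 22, 21, 21, 17, 10, 8, 8, 6, 5, 5, 4.
  22 → bin 1 (new)  [load 22/32]
  21 → bin 2 (new)  [load 21/32]
  21 → bin 3 (new)  [load 21/32]
  17 → bin 4 (new)  [load 17/32]
  10 → bin 1  [load 32/32]
  8 → bin 2  [load 29/32]
  8 → bin 3  [load 29/32]
  6 → bin 4  [load 23/32]
  5 → bin 4  [load 28/32]
  5 → bin 5 (new)  [load 5/32]
  4 → bin 4  [load 32/32]
5 bins opened.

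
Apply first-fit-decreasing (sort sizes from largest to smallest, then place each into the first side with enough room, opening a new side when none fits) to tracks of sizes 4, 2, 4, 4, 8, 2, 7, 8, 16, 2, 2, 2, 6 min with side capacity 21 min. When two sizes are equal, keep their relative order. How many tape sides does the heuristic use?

Sorted descending: 16, 8, 8, 7, 6, 4, 4, 4, 2, 2, 2, 2, 2.
  16 → side 1 (new)  [load 16/21]
  8 → side 2 (new)  [load 8/21]
  8 → side 2  [load 16/21]
  7 → side 3 (new)  [load 7/21]
  6 → side 3  [load 13/21]
  4 → side 1  [load 20/21]
  4 → side 2  [load 20/21]
  4 → side 3  [load 17/21]
  2 → side 3  [load 19/21]
  2 → side 3  [load 21/21]
  2 → side 4 (new)  [load 2/21]
  2 → side 4  [load 4/21]
  2 → side 4  [load 6/21]
4 tape sides opened.

4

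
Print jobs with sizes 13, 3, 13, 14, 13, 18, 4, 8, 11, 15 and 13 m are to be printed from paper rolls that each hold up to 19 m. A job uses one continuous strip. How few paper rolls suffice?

Total = 18 + 15 + 14 + 13 + 13 + 13 + 13 + 11 + 8 + 4 + 3 = 125 m.
Lower bound: ⌈125/19⌉ = 7 paper rolls.
Also, 8 print jobs each exceed 19/2 m, and no two of those can share a roll, so at least 8 paper rolls are needed.
A packing using 8 paper rolls:
  roll 1: 18 = 18
  roll 2: 15 + 4 = 19
  roll 3: 14 + 3 = 17
  roll 4: 13 = 13
  roll 5: 13 = 13
  roll 6: 13 = 13
  roll 7: 13 = 13
  roll 8: 11 + 8 = 19
This matches the lower bound, so 8 is optimal.

8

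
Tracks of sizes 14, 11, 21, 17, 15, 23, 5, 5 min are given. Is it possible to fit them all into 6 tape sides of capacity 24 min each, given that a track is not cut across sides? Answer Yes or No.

A valid assignment using 6 tape sides:
  side 1: 23 = 23
  side 2: 21 = 21
  side 3: 17 + 5 = 22
  side 4: 15 + 5 = 20
  side 5: 14 = 14
  side 6: 11 = 11
Every load is within 24 min, so 6 tape sides suffice.

Yes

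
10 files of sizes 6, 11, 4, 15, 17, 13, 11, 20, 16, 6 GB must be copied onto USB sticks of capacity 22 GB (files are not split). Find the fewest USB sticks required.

6

Total = 20 + 17 + 16 + 15 + 13 + 11 + 11 + 6 + 6 + 4 = 119 GB.
Lower bound: ⌈119/22⌉ = 6 USB sticks.
A packing using 6 USB sticks:
  USB stick 1: 20 = 20
  USB stick 2: 17 + 4 = 21
  USB stick 3: 16 + 6 = 22
  USB stick 4: 15 + 6 = 21
  USB stick 5: 13 = 13
  USB stick 6: 11 + 11 = 22
This matches the lower bound, so 6 is optimal.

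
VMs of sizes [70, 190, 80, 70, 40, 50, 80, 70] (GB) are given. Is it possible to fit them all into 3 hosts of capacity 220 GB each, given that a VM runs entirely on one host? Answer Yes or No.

No

Total = 650 GB; ⌈650/220⌉ = 3.
The bound of 3 does not rule out 3, but exhaustive search shows no assignment into 3 hosts of capacity 220 GB exists — the minimum is 4.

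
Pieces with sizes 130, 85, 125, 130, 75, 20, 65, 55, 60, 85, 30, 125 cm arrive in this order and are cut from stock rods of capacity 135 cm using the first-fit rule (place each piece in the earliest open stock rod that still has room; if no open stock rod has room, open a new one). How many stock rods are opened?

8

  130 → stock rod 1 (new)  [load 130/135]
  85 → stock rod 2 (new)  [load 85/135]
  125 → stock rod 3 (new)  [load 125/135]
  130 → stock rod 4 (new)  [load 130/135]
  75 → stock rod 5 (new)  [load 75/135]
  20 → stock rod 2  [load 105/135]
  65 → stock rod 6 (new)  [load 65/135]
  55 → stock rod 5  [load 130/135]
  60 → stock rod 6  [load 125/135]
  85 → stock rod 7 (new)  [load 85/135]
  30 → stock rod 2  [load 135/135]
  125 → stock rod 8 (new)  [load 125/135]
8 stock rods opened.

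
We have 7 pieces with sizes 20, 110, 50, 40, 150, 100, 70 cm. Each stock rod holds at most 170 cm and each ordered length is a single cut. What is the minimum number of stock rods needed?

4

Total = 150 + 110 + 100 + 70 + 50 + 40 + 20 = 540 cm.
Lower bound: ⌈540/170⌉ = 4 stock rods.
A packing using 4 stock rods:
  stock rod 1: 150 + 20 = 170
  stock rod 2: 110 + 50 = 160
  stock rod 3: 100 + 70 = 170
  stock rod 4: 40 = 40
This matches the lower bound, so 4 is optimal.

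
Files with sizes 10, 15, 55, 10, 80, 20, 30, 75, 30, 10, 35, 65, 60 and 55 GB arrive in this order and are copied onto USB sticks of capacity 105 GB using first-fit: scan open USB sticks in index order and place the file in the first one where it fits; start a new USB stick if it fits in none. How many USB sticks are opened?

  10 → USB stick 1 (new)  [load 10/105]
  15 → USB stick 1  [load 25/105]
  55 → USB stick 1  [load 80/105]
  10 → USB stick 1  [load 90/105]
  80 → USB stick 2 (new)  [load 80/105]
  20 → USB stick 2  [load 100/105]
  30 → USB stick 3 (new)  [load 30/105]
  75 → USB stick 3  [load 105/105]
  30 → USB stick 4 (new)  [load 30/105]
  10 → USB stick 1  [load 100/105]
  35 → USB stick 4  [load 65/105]
  65 → USB stick 5 (new)  [load 65/105]
  60 → USB stick 6 (new)  [load 60/105]
  55 → USB stick 7 (new)  [load 55/105]
7 USB sticks opened.

7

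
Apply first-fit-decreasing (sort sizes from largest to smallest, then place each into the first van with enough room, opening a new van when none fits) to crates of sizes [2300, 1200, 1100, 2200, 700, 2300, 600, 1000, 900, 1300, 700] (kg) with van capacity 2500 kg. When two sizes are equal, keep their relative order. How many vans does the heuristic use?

7

Sorted descending: 2300, 2300, 2200, 1300, 1200, 1100, 1000, 900, 700, 700, 600.
  2300 → van 1 (new)  [load 2300/2500]
  2300 → van 2 (new)  [load 2300/2500]
  2200 → van 3 (new)  [load 2200/2500]
  1300 → van 4 (new)  [load 1300/2500]
  1200 → van 4  [load 2500/2500]
  1100 → van 5 (new)  [load 1100/2500]
  1000 → van 5  [load 2100/2500]
  900 → van 6 (new)  [load 900/2500]
  700 → van 6  [load 1600/2500]
  700 → van 6  [load 2300/2500]
  600 → van 7 (new)  [load 600/2500]
7 vans opened.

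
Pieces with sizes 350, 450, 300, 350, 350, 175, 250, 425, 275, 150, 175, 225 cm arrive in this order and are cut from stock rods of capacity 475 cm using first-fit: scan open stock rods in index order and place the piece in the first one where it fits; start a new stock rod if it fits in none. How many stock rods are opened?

9

  350 → stock rod 1 (new)  [load 350/475]
  450 → stock rod 2 (new)  [load 450/475]
  300 → stock rod 3 (new)  [load 300/475]
  350 → stock rod 4 (new)  [load 350/475]
  350 → stock rod 5 (new)  [load 350/475]
  175 → stock rod 3  [load 475/475]
  250 → stock rod 6 (new)  [load 250/475]
  425 → stock rod 7 (new)  [load 425/475]
  275 → stock rod 8 (new)  [load 275/475]
  150 → stock rod 6  [load 400/475]
  175 → stock rod 8  [load 450/475]
  225 → stock rod 9 (new)  [load 225/475]
9 stock rods opened.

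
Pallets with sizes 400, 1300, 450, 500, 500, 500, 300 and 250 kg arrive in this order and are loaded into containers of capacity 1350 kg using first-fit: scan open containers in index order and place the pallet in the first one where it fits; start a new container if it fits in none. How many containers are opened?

4

  400 → container 1 (new)  [load 400/1350]
  1300 → container 2 (new)  [load 1300/1350]
  450 → container 1  [load 850/1350]
  500 → container 1  [load 1350/1350]
  500 → container 3 (new)  [load 500/1350]
  500 → container 3  [load 1000/1350]
  300 → container 3  [load 1300/1350]
  250 → container 4 (new)  [load 250/1350]
4 containers opened.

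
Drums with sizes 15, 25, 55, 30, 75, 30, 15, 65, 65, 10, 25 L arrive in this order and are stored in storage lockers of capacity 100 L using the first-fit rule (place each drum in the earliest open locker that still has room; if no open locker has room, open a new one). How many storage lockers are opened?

  15 → locker 1 (new)  [load 15/100]
  25 → locker 1  [load 40/100]
  55 → locker 1  [load 95/100]
  30 → locker 2 (new)  [load 30/100]
  75 → locker 3 (new)  [load 75/100]
  30 → locker 2  [load 60/100]
  15 → locker 2  [load 75/100]
  65 → locker 4 (new)  [load 65/100]
  65 → locker 5 (new)  [load 65/100]
  10 → locker 2  [load 85/100]
  25 → locker 3  [load 100/100]
5 storage lockers opened.

5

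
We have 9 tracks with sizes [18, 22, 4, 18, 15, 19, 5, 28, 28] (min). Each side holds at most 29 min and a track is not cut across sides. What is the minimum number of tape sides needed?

7

Total = 28 + 28 + 22 + 19 + 18 + 18 + 15 + 5 + 4 = 157 min.
Lower bound: ⌈157/29⌉ = 6 tape sides.
Also, 7 tracks each exceed 29/2 min, and no two of those can share a side, so at least 7 tape sides are needed.
A packing using 7 tape sides:
  side 1: 28 = 28
  side 2: 28 = 28
  side 3: 22 + 5 = 27
  side 4: 19 + 4 = 23
  side 5: 18 = 18
  side 6: 18 = 18
  side 7: 15 = 15
This matches the lower bound, so 7 is optimal.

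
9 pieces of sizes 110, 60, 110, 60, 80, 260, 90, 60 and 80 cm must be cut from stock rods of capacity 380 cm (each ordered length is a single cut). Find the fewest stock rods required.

3

Total = 260 + 110 + 110 + 90 + 80 + 80 + 60 + 60 + 60 = 910 cm.
Lower bound: ⌈910/380⌉ = 3 stock rods.
A packing using 3 stock rods:
  stock rod 1: 260 + 110 = 370
  stock rod 2: 110 + 90 + 80 + 80 = 360
  stock rod 3: 60 + 60 + 60 = 180
This matches the lower bound, so 3 is optimal.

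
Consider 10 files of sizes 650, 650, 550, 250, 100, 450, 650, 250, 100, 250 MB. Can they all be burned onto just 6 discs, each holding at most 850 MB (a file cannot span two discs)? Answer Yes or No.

A valid assignment using 6 discs:
  disc 1: 650 + 100 + 100 = 850
  disc 2: 650 = 650
  disc 3: 650 = 650
  disc 4: 550 + 250 = 800
  disc 5: 450 + 250 = 700
  disc 6: 250 = 250
Every load is within 850 MB, so 6 discs suffice.

Yes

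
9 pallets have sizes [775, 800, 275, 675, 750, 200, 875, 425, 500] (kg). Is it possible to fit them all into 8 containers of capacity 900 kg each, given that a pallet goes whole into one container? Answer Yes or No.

Yes

A valid assignment using 7 containers:
  container 1: 875 = 875
  container 2: 800 = 800
  container 3: 775 = 775
  container 4: 750 = 750
  container 5: 675 + 200 = 875
  container 6: 500 + 275 = 775
  container 7: 425 = 425
That uses only 7 ≤ 8, so 8 containers are enough.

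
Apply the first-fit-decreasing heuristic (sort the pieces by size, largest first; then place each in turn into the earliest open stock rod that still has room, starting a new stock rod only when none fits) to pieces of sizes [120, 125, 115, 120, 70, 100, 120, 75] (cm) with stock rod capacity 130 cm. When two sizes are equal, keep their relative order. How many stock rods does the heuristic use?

Sorted descending: 125, 120, 120, 120, 115, 100, 75, 70.
  125 → stock rod 1 (new)  [load 125/130]
  120 → stock rod 2 (new)  [load 120/130]
  120 → stock rod 3 (new)  [load 120/130]
  120 → stock rod 4 (new)  [load 120/130]
  115 → stock rod 5 (new)  [load 115/130]
  100 → stock rod 6 (new)  [load 100/130]
  75 → stock rod 7 (new)  [load 75/130]
  70 → stock rod 8 (new)  [load 70/130]
8 stock rods opened.

8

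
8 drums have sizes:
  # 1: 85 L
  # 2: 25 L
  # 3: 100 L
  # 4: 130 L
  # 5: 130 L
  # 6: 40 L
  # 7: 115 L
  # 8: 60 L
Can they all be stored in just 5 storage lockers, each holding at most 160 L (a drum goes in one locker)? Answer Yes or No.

A valid assignment using 5 storage lockers:
  locker 1: 130 + 25 = 155
  locker 2: 130 = 130
  locker 3: 115 + 40 = 155
  locker 4: 100 + 60 = 160
  locker 5: 85 = 85
Every load is within 160 L, so 5 storage lockers suffice.

Yes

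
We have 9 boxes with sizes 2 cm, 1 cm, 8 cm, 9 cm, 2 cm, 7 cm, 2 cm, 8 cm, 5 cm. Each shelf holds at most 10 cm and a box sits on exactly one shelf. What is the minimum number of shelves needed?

Total = 9 + 8 + 8 + 7 + 5 + 2 + 2 + 2 + 1 = 44 cm.
Lower bound: ⌈44/10⌉ = 5 shelves.
A packing using 5 shelves:
  shelf 1: 9 + 1 = 10
  shelf 2: 8 + 2 = 10
  shelf 3: 8 + 2 = 10
  shelf 4: 7 + 2 = 9
  shelf 5: 5 = 5
This matches the lower bound, so 5 is optimal.

5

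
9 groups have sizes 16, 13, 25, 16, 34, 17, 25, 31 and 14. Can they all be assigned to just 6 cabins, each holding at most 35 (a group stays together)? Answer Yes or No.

No

Total = 191; ⌈191/35⌉ = 6.
The bound of 6 does not rule out 6, but exhaustive search shows no assignment into 6 cabins of capacity 35 exists — the minimum is 7.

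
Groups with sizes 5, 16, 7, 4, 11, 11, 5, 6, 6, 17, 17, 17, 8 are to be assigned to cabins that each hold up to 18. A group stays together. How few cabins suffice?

Total = 17 + 17 + 17 + 16 + 11 + 11 + 8 + 7 + 6 + 6 + 5 + 5 + 4 = 130.
Lower bound: ⌈130/18⌉ = 8 cabins.
A packing using 8 cabins:
  cabin 1: 17 = 17
  cabin 2: 17 = 17
  cabin 3: 17 = 17
  cabin 4: 16 = 16
  cabin 5: 11 + 7 = 18
  cabin 6: 11 + 6 = 17
  cabin 7: 8 + 6 + 4 = 18
  cabin 8: 5 + 5 = 10
This matches the lower bound, so 8 is optimal.

8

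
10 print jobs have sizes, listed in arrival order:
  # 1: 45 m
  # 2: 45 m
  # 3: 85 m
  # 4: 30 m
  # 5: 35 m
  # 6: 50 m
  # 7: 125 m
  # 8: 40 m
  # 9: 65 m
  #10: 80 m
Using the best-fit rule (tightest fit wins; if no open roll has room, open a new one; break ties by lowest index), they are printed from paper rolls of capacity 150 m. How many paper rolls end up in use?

5

  45 → roll 1 (new)  [load 45/150]
  45 → roll 1  [load 90/150]
  85 → roll 2 (new)  [load 85/150]
  30 → roll 1  [load 120/150]
  35 → roll 2  [load 120/150]
  50 → roll 3 (new)  [load 50/150]
  125 → roll 4 (new)  [load 125/150]
  40 → roll 3  [load 90/150]
  65 → roll 5 (new)  [load 65/150]
  80 → roll 5  [load 145/150]
5 paper rolls opened.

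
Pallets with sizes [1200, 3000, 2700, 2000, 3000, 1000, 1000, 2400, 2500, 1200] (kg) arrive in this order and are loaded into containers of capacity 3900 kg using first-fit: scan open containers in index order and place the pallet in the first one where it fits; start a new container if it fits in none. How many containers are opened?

  1200 → container 1 (new)  [load 1200/3900]
  3000 → container 2 (new)  [load 3000/3900]
  2700 → container 1  [load 3900/3900]
  2000 → container 3 (new)  [load 2000/3900]
  3000 → container 4 (new)  [load 3000/3900]
  1000 → container 3  [load 3000/3900]
  1000 → container 5 (new)  [load 1000/3900]
  2400 → container 5  [load 3400/3900]
  2500 → container 6 (new)  [load 2500/3900]
  1200 → container 6  [load 3700/3900]
6 containers opened.

6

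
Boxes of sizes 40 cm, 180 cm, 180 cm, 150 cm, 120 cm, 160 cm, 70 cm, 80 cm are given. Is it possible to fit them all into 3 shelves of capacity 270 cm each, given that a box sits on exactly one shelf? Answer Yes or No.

No

Total = 980 cm; ⌈980/270⌉ = 4.
At least 4 shelves are required, but only 3 are allowed.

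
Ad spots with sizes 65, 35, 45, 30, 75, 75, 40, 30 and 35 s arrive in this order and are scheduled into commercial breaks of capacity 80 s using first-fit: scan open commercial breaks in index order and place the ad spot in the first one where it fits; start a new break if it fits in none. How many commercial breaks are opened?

  65 → break 1 (new)  [load 65/80]
  35 → break 2 (new)  [load 35/80]
  45 → break 2  [load 80/80]
  30 → break 3 (new)  [load 30/80]
  75 → break 4 (new)  [load 75/80]
  75 → break 5 (new)  [load 75/80]
  40 → break 3  [load 70/80]
  30 → break 6 (new)  [load 30/80]
  35 → break 6  [load 65/80]
6 commercial breaks opened.

6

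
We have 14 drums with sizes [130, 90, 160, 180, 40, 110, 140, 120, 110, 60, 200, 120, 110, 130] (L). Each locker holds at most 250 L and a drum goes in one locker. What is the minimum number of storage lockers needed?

7

Total = 200 + 180 + 160 + 140 + 130 + 130 + 120 + 120 + 110 + 110 + 110 + 90 + 60 + 40 = 1700 L.
Lower bound: ⌈1700/250⌉ = 7 storage lockers.
A packing using 7 storage lockers:
  locker 1: 200 + 40 = 240
  locker 2: 180 + 60 = 240
  locker 3: 160 + 90 = 250
  locker 4: 140 + 110 = 250
  locker 5: 130 + 120 = 250
  locker 6: 130 + 120 = 250
  locker 7: 110 + 110 = 220
This matches the lower bound, so 7 is optimal.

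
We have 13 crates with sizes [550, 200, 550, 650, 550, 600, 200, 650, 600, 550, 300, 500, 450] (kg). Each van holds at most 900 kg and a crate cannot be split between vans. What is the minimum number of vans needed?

10

Total = 650 + 650 + 600 + 600 + 550 + 550 + 550 + 550 + 500 + 450 + 300 + 200 + 200 = 6350 kg.
Lower bound: ⌈6350/900⌉ = 8 vans.
Also, 9 crates each exceed 450 kg, and no two of those can share a van, so at least 9 vans are needed.
A packing using 10 vans:
  van 1: 650 + 200 = 850
  van 2: 650 + 200 = 850
  van 3: 600 + 300 = 900
  van 4: 600 = 600
  van 5: 550 = 550
  van 6: 550 = 550
  van 7: 550 = 550
  van 8: 550 = 550
  van 9: 500 = 500
  van 10: 450 = 450
No arrangement into 9 vans stays within capacity, so 10 is optimal.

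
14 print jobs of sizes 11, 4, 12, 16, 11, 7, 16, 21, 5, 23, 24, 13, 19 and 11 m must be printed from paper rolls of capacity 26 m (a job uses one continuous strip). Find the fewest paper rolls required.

9

Total = 24 + 23 + 21 + 19 + 16 + 16 + 13 + 12 + 11 + 11 + 11 + 7 + 5 + 4 = 193 m.
Lower bound: ⌈193/26⌉ = 8 paper rolls.
A packing using 9 paper rolls:
  roll 1: 24 = 24
  roll 2: 23 = 23
  roll 3: 21 + 5 = 26
  roll 4: 19 + 7 = 26
  roll 5: 16 + 4 = 20
  roll 6: 16 = 16
  roll 7: 13 + 12 = 25
  roll 8: 11 + 11 = 22
  roll 9: 11 = 11
No arrangement into 8 paper rolls stays within capacity, so 9 is optimal.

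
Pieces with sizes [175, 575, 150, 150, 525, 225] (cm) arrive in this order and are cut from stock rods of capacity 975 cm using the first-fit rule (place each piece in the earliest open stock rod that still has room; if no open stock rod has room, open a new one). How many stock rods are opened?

2

  175 → stock rod 1 (new)  [load 175/975]
  575 → stock rod 1  [load 750/975]
  150 → stock rod 1  [load 900/975]
  150 → stock rod 2 (new)  [load 150/975]
  525 → stock rod 2  [load 675/975]
  225 → stock rod 2  [load 900/975]
2 stock rods opened.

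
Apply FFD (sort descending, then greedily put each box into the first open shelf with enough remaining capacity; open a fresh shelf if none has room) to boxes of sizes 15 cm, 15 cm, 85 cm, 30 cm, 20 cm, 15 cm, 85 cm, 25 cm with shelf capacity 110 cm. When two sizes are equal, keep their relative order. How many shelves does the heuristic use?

3

Sorted descending: 85, 85, 30, 25, 20, 15, 15, 15.
  85 → shelf 1 (new)  [load 85/110]
  85 → shelf 2 (new)  [load 85/110]
  30 → shelf 3 (new)  [load 30/110]
  25 → shelf 1  [load 110/110]
  20 → shelf 2  [load 105/110]
  15 → shelf 3  [load 45/110]
  15 → shelf 3  [load 60/110]
  15 → shelf 3  [load 75/110]
3 shelves opened.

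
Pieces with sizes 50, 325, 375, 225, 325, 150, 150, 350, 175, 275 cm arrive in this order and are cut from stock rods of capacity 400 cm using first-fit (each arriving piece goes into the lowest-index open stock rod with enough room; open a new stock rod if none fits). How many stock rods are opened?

7

  50 → stock rod 1 (new)  [load 50/400]
  325 → stock rod 1  [load 375/400]
  375 → stock rod 2 (new)  [load 375/400]
  225 → stock rod 3 (new)  [load 225/400]
  325 → stock rod 4 (new)  [load 325/400]
  150 → stock rod 3  [load 375/400]
  150 → stock rod 5 (new)  [load 150/400]
  350 → stock rod 6 (new)  [load 350/400]
  175 → stock rod 5  [load 325/400]
  275 → stock rod 7 (new)  [load 275/400]
7 stock rods opened.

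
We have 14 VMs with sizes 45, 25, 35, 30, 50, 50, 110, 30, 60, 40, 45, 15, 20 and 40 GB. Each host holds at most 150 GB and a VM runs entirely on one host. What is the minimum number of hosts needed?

4

Total = 110 + 60 + 50 + 50 + 45 + 45 + 40 + 40 + 35 + 30 + 30 + 25 + 20 + 15 = 595 GB.
Lower bound: ⌈595/150⌉ = 4 hosts.
A packing using 4 hosts:
  host 1: 110 + 40 = 150
  host 2: 60 + 50 + 40 = 150
  host 3: 50 + 45 + 35 + 20 = 150
  host 4: 45 + 30 + 30 + 25 + 15 = 145
This matches the lower bound, so 4 is optimal.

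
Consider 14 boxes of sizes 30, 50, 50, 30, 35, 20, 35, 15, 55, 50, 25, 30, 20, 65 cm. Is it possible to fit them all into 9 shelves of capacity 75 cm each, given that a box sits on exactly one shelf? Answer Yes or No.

A valid assignment using 8 shelves:
  shelf 1: 65 = 65
  shelf 2: 55 + 20 = 75
  shelf 3: 50 + 25 = 75
  shelf 4: 50 + 20 = 70
  shelf 5: 50 + 15 = 65
  shelf 6: 35 + 35 = 70
  shelf 7: 30 + 30 = 60
  shelf 8: 30 = 30
That uses only 8 ≤ 9, so 9 shelves are enough.

Yes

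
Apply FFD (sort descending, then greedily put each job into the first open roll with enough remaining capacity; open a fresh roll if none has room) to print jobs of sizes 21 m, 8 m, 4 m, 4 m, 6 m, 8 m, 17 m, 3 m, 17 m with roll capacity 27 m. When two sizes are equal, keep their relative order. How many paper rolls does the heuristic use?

Sorted descending: 21, 17, 17, 8, 8, 6, 4, 4, 3.
  21 → roll 1 (new)  [load 21/27]
  17 → roll 2 (new)  [load 17/27]
  17 → roll 3 (new)  [load 17/27]
  8 → roll 2  [load 25/27]
  8 → roll 3  [load 25/27]
  6 → roll 1  [load 27/27]
  4 → roll 4 (new)  [load 4/27]
  4 → roll 4  [load 8/27]
  3 → roll 4  [load 11/27]
4 paper rolls opened.

4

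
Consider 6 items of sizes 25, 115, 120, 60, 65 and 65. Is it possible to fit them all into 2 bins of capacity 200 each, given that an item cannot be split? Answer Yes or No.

No

Total = 450; ⌈450/200⌉ = 3.
At least 3 bins are required, but only 2 are allowed.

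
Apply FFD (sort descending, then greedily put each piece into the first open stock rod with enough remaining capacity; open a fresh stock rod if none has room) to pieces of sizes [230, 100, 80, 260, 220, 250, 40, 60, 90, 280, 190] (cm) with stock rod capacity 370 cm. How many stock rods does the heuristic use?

6

Sorted descending: 280, 260, 250, 230, 220, 190, 100, 90, 80, 60, 40.
  280 → stock rod 1 (new)  [load 280/370]
  260 → stock rod 2 (new)  [load 260/370]
  250 → stock rod 3 (new)  [load 250/370]
  230 → stock rod 4 (new)  [load 230/370]
  220 → stock rod 5 (new)  [load 220/370]
  190 → stock rod 6 (new)  [load 190/370]
  100 → stock rod 2  [load 360/370]
  90 → stock rod 1  [load 370/370]
  80 → stock rod 3  [load 330/370]
  60 → stock rod 4  [load 290/370]
  40 → stock rod 3  [load 370/370]
6 stock rods opened.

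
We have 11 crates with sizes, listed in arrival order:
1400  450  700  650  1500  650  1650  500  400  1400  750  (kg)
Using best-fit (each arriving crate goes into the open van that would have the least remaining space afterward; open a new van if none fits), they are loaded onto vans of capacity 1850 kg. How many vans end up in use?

  1400 → van 1 (new)  [load 1400/1850]
  450 → van 1  [load 1850/1850]
  700 → van 2 (new)  [load 700/1850]
  650 → van 2  [load 1350/1850]
  1500 → van 3 (new)  [load 1500/1850]
  650 → van 4 (new)  [load 650/1850]
  1650 → van 5 (new)  [load 1650/1850]
  500 → van 2  [load 1850/1850]
  400 → van 4  [load 1050/1850]
  1400 → van 6 (new)  [load 1400/1850]
  750 → van 4  [load 1800/1850]
6 vans opened.

6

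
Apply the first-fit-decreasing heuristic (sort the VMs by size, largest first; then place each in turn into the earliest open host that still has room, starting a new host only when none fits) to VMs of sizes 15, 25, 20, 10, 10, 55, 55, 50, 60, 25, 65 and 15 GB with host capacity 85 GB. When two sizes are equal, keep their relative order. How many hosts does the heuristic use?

5

Sorted descending: 65, 60, 55, 55, 50, 25, 25, 20, 15, 15, 10, 10.
  65 → host 1 (new)  [load 65/85]
  60 → host 2 (new)  [load 60/85]
  55 → host 3 (new)  [load 55/85]
  55 → host 4 (new)  [load 55/85]
  50 → host 5 (new)  [load 50/85]
  25 → host 2  [load 85/85]
  25 → host 3  [load 80/85]
  20 → host 1  [load 85/85]
  15 → host 4  [load 70/85]
  15 → host 4  [load 85/85]
  10 → host 5  [load 60/85]
  10 → host 5  [load 70/85]
5 hosts opened.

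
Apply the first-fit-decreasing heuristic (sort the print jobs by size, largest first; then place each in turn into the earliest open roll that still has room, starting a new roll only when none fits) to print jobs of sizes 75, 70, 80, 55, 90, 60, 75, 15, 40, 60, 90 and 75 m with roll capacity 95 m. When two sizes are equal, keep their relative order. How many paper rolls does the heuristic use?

10

Sorted descending: 90, 90, 80, 75, 75, 75, 70, 60, 60, 55, 40, 15.
  90 → roll 1 (new)  [load 90/95]
  90 → roll 2 (new)  [load 90/95]
  80 → roll 3 (new)  [load 80/95]
  75 → roll 4 (new)  [load 75/95]
  75 → roll 5 (new)  [load 75/95]
  75 → roll 6 (new)  [load 75/95]
  70 → roll 7 (new)  [load 70/95]
  60 → roll 8 (new)  [load 60/95]
  60 → roll 9 (new)  [load 60/95]
  55 → roll 10 (new)  [load 55/95]
  40 → roll 10  [load 95/95]
  15 → roll 3  [load 95/95]
10 paper rolls opened.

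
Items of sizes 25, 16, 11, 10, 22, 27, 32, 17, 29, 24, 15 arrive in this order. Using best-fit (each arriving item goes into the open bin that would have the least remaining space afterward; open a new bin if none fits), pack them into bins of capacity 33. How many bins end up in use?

8

  25 → bin 1 (new)  [load 25/33]
  16 → bin 2 (new)  [load 16/33]
  11 → bin 2  [load 27/33]
  10 → bin 3 (new)  [load 10/33]
  22 → bin 3  [load 32/33]
  27 → bin 4 (new)  [load 27/33]
  32 → bin 5 (new)  [load 32/33]
  17 → bin 6 (new)  [load 17/33]
  29 → bin 7 (new)  [load 29/33]
  24 → bin 8 (new)  [load 24/33]
  15 → bin 6  [load 32/33]
8 bins opened.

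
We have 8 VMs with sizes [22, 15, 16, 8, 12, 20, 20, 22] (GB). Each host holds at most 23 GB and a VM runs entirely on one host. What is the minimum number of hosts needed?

7

Total = 22 + 22 + 20 + 20 + 16 + 15 + 12 + 8 = 135 GB.
Lower bound: ⌈135/23⌉ = 6 hosts.
Also, 7 VMs each exceed 23/2 GB, and no two of those can share a host, so at least 7 hosts are needed.
A packing using 7 hosts:
  host 1: 22 = 22
  host 2: 22 = 22
  host 3: 20 = 20
  host 4: 20 = 20
  host 5: 16 = 16
  host 6: 15 + 8 = 23
  host 7: 12 = 12
This matches the lower bound, so 7 is optimal.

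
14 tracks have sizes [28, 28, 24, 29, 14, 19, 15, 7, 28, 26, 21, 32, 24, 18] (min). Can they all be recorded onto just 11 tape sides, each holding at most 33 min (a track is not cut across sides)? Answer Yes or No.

Yes

A valid assignment using 11 tape sides:
  side 1: 32 = 32
  side 2: 29 = 29
  side 3: 28 = 28
  side 4: 28 = 28
  side 5: 28 = 28
  side 6: 26 + 7 = 33
  side 7: 24 = 24
  side 8: 24 = 24
  side 9: 21 = 21
  side 10: 19 + 14 = 33
  side 11: 18 + 15 = 33
Every load is within 33 min, so 11 tape sides suffice.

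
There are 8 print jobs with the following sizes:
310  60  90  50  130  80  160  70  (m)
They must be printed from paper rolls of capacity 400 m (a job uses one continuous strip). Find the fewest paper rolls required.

Total = 310 + 160 + 130 + 90 + 80 + 70 + 60 + 50 = 950 m.
Lower bound: ⌈950/400⌉ = 3 paper rolls.
A packing using 3 paper rolls:
  roll 1: 310 + 90 = 400
  roll 2: 160 + 130 + 80 = 370
  roll 3: 70 + 60 + 50 = 180
This matches the lower bound, so 3 is optimal.

3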